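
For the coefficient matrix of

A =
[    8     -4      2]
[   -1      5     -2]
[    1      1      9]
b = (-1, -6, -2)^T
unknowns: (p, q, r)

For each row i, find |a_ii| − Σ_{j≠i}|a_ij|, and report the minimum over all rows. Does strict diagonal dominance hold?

2

row 1: |8| − (4+2) = 2
row 2: |5| − (1+2) = 2
row 3: |9| − (1+1) = 7
minimum over rows = 2 → strictly diagonally dominant (convergence guaranteed)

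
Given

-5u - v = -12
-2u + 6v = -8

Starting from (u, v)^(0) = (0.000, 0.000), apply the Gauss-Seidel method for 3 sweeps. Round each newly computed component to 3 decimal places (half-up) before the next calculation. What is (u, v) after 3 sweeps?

Iteration 1:
  u = (-12 - (-1)·0.000) / (-5) = 2.400
  v = (-8 - (-2)·2.400) / (6) = -0.533
Iteration 2:
  u = (-12 - (-1)·-0.533) / (-5) = 2.507
  v = (-8 - (-2)·2.507) / (6) = -0.498
Iteration 3:
  u = (-12 - (-1)·-0.498) / (-5) = 2.500
  v = (-8 - (-2)·2.500) / (6) = -0.500

(2.500, -0.500)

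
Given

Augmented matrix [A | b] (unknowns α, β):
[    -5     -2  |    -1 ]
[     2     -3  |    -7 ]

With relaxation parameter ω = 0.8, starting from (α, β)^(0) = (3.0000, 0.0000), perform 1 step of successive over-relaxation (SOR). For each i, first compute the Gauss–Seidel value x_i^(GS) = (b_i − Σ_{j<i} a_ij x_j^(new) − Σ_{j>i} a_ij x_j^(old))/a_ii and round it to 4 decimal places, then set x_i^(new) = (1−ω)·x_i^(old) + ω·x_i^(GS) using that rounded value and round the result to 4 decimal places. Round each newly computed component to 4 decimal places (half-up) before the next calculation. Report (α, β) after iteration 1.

(0.7600, 2.2720)

Iteration 1:
  α: GS value = (-1 - (-2)·0.0000) / (-5) = 0.2000;  α ← (1−ω)·3.0000 + ω·0.2000 = 0.7600
  β: GS value = (-7 - (2)·0.7600) / (-3) = 2.8400;  β ← (1−ω)·0.0000 + ω·2.8400 = 2.2720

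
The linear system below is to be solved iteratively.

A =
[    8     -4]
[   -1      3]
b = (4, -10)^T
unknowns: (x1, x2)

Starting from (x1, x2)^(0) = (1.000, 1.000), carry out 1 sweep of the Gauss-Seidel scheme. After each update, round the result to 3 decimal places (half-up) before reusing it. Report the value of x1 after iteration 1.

Iteration 1:
  x1 = (4 - (-4)·1.000) / (8) = 1.000
  x2 = (-10 - (-1)·1.000) / (3) = -3.000

1.000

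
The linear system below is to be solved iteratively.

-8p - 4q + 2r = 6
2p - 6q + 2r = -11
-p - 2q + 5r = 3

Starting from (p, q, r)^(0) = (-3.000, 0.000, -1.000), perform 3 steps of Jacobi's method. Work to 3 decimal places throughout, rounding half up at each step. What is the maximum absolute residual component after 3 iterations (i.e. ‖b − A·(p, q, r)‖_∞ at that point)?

0.100

Iteration 1:
  p = (6 - (-4)·0.000 - (2)·-1.000) / (-8) = -1.000
  q = (-11 - (2)·-3.000 - (2)·-1.000) / (-6) = 0.500
  r = (3 - (-1)·-3.000 - (-2)·0.000) / (5) = 0.000
Iteration 2:
  p = (6 - (-4)·0.500 - (2)·0.000) / (-8) = -1.000
  q = (-11 - (2)·-1.000 - (2)·0.000) / (-6) = 1.500
  r = (3 - (-1)·-1.000 - (-2)·0.500) / (5) = 0.600
Iteration 3:
  p = (6 - (-4)·1.500 - (2)·0.600) / (-8) = -1.350
  q = (-11 - (2)·-1.000 - (2)·0.600) / (-6) = 1.700
  r = (3 - (-1)·-1.000 - (-2)·1.500) / (5) = 1.000
Residual b − A·x = (0.000, -0.100, 0.050); ∞-norm = 0.100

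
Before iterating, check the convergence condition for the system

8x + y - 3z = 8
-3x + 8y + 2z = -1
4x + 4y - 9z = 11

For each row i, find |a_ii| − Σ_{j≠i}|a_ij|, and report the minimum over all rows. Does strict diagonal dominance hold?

1

row 1: |8| − (1+3) = 4
row 2: |8| − (3+2) = 3
row 3: |-9| − (4+4) = 1
minimum over rows = 1 → strictly diagonally dominant (convergence guaranteed)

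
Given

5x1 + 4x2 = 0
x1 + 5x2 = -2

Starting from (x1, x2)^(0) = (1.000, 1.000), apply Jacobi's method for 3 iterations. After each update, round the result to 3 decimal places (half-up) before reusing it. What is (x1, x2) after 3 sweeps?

(0.192, -0.496)

Iteration 1:
  x1 = (0 - (4)·1.000) / (5) = -0.800
  x2 = (-2 - (1)·1.000) / (5) = -0.600
Iteration 2:
  x1 = (0 - (4)·-0.600) / (5) = 0.480
  x2 = (-2 - (1)·-0.800) / (5) = -0.240
Iteration 3:
  x1 = (0 - (4)·-0.240) / (5) = 0.192
  x2 = (-2 - (1)·0.480) / (5) = -0.496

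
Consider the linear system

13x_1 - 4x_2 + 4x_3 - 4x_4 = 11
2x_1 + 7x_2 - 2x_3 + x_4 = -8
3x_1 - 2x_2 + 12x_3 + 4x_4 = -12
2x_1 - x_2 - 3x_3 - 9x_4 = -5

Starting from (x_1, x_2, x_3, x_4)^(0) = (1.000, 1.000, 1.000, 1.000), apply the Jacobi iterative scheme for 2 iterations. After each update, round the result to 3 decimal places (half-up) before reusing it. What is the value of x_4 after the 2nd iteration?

Iteration 1:
  x_1 = (11 - (-4)·1.000 - (4)·1.000 - (-4)·1.000) / (13) = 1.154
  x_2 = (-8 - (2)·1.000 - (-2)·1.000 - (1)·1.000) / (7) = -1.286
  x_3 = (-12 - (3)·1.000 - (-2)·1.000 - (4)·1.000) / (12) = -1.417
  x_4 = (-5 - (2)·1.000 - (-1)·1.000 - (-3)·1.000) / (-9) = 0.333
Iteration 2:
  x_1 = (11 - (-4)·-1.286 - (4)·-1.417 - (-4)·0.333) / (13) = 0.989
  x_2 = (-8 - (2)·1.154 - (-2)·-1.417 - (1)·0.333) / (7) = -1.925
  x_3 = (-12 - (3)·1.154 - (-2)·-1.286 - (4)·0.333) / (12) = -1.614
  x_4 = (-5 - (2)·1.154 - (-1)·-1.286 - (-3)·-1.417) / (-9) = 1.427

1.427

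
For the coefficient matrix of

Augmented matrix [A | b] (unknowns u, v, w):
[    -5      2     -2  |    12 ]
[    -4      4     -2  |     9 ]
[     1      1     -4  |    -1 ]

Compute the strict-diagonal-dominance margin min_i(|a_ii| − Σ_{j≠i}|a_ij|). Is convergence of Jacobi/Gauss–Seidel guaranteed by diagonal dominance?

-2

row 1: |-5| − (2+2) = 1
row 2: |4| − (4+2) = -2
row 3: |-4| − (1+1) = 2
minimum over rows = -2 → not strictly diagonally dominant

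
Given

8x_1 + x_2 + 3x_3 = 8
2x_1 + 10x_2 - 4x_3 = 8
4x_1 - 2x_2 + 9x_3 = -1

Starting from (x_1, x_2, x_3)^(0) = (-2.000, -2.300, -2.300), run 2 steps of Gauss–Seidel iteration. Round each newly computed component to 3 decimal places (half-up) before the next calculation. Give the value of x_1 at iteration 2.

Iteration 1:
  x_1 = (8 - (1)·-2.300 - (3)·-2.300) / (8) = 2.150
  x_2 = (8 - (2)·2.150 - (-4)·-2.300) / (10) = -0.550
  x_3 = (-1 - (4)·2.150 - (-2)·-0.550) / (9) = -1.189
Iteration 2:
  x_1 = (8 - (1)·-0.550 - (3)·-1.189) / (8) = 1.515
  x_2 = (8 - (2)·1.515 - (-4)·-1.189) / (10) = 0.021
  x_3 = (-1 - (4)·1.515 - (-2)·0.021) / (9) = -0.780

1.515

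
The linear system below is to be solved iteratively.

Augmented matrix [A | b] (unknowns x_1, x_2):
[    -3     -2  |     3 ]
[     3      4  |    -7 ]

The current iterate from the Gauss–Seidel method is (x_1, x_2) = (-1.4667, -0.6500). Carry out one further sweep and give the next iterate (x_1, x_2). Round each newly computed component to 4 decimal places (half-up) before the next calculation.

(-0.5667, -1.3250)

One sweep:
  x_1 = (3 - (-2)·-0.6500) / (-3) = -0.5667
  x_2 = (-7 - (3)·-0.5667) / (4) = -1.3250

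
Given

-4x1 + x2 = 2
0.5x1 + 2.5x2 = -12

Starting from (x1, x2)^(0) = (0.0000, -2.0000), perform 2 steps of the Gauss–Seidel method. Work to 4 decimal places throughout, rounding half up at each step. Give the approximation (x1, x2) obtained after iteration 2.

Iteration 1:
  x1 = (2 - (1)·-2.0000) / (-4) = -1.0000
  x2 = (-12 - (0.5)·-1.0000) / (2.5) = -4.6000
Iteration 2:
  x1 = (2 - (1)·-4.6000) / (-4) = -1.6500
  x2 = (-12 - (0.5)·-1.6500) / (2.5) = -4.4700

(-1.6500, -4.4700)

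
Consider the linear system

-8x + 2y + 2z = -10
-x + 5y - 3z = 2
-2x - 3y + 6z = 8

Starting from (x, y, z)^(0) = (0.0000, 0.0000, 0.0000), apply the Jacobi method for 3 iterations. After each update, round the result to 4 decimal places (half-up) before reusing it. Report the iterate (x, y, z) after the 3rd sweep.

(2.1000, 1.9067, 2.6194)

Iteration 1:
  x = (-10 - (2)·0.0000 - (2)·0.0000) / (-8) = 1.2500
  y = (2 - (-1)·0.0000 - (-3)·0.0000) / (5) = 0.4000
  z = (8 - (-2)·0.0000 - (-3)·0.0000) / (6) = 1.3333
Iteration 2:
  x = (-10 - (2)·0.4000 - (2)·1.3333) / (-8) = 1.6833
  y = (2 - (-1)·1.2500 - (-3)·1.3333) / (5) = 1.4500
  z = (8 - (-2)·1.2500 - (-3)·0.4000) / (6) = 1.9500
Iteration 3:
  x = (-10 - (2)·1.4500 - (2)·1.9500) / (-8) = 2.1000
  y = (2 - (-1)·1.6833 - (-3)·1.9500) / (5) = 1.9067
  z = (8 - (-2)·1.6833 - (-3)·1.4500) / (6) = 2.6194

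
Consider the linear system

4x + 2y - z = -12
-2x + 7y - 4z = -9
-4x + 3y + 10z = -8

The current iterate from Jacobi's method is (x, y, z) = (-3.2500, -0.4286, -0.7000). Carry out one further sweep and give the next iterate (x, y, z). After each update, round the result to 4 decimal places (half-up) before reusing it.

One sweep:
  x = (-12 - (2)·-0.4286 - (-1)·-0.7000) / (4) = -2.9607
  y = (-9 - (-2)·-3.2500 - (-4)·-0.7000) / (7) = -2.6143
  z = (-8 - (-4)·-3.2500 - (3)·-0.4286) / (10) = -1.9714

(-2.9607, -2.6143, -1.9714)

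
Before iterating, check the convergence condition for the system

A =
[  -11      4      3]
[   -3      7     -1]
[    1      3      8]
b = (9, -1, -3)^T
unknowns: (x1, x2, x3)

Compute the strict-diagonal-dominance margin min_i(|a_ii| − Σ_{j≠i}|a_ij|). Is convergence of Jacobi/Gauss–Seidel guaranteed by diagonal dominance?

row 1: |-11| − (4+3) = 4
row 2: |7| − (3+1) = 3
row 3: |8| − (1+3) = 4
minimum over rows = 3 → strictly diagonally dominant (convergence guaranteed)

3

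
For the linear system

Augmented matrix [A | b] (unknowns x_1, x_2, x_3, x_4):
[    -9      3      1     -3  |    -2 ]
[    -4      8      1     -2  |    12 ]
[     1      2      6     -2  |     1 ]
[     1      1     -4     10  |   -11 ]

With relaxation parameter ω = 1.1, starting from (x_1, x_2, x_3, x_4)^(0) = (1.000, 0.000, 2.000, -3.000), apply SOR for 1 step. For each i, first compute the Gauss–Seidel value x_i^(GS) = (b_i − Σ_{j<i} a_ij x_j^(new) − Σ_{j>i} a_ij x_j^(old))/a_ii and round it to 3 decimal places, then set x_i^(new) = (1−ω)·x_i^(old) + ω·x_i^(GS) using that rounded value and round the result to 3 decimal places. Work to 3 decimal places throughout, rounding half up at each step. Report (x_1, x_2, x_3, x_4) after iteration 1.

(1.488, 1.368, -1.891, -2.056)

Iteration 1:
  x_1: GS value = (-2 - (3)·0.000 - (1)·2.000 - (-3)·-3.000) / (-9) = 1.444;  x_1 ← (1−ω)·1.000 + ω·1.444 = 1.488
  x_2: GS value = (12 - (-4)·1.488 - (1)·2.000 - (-2)·-3.000) / (8) = 1.244;  x_2 ← (1−ω)·0.000 + ω·1.244 = 1.368
  x_3: GS value = (1 - (1)·1.488 - (2)·1.368 - (-2)·-3.000) / (6) = -1.537;  x_3 ← (1−ω)·2.000 + ω·-1.537 = -1.891
  x_4: GS value = (-11 - (1)·1.488 - (1)·1.368 - (-4)·-1.891) / (10) = -2.142;  x_4 ← (1−ω)·-3.000 + ω·-2.142 = -2.056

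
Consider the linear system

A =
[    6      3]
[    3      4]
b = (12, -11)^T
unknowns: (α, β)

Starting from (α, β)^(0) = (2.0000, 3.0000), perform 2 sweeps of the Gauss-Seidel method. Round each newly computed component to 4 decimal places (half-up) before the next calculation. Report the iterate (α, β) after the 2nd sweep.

Iteration 1:
  α = (12 - (3)·3.0000) / (6) = 0.5000
  β = (-11 - (3)·0.5000) / (4) = -3.1250
Iteration 2:
  α = (12 - (3)·-3.1250) / (6) = 3.5625
  β = (-11 - (3)·3.5625) / (4) = -5.4219

(3.5625, -5.4219)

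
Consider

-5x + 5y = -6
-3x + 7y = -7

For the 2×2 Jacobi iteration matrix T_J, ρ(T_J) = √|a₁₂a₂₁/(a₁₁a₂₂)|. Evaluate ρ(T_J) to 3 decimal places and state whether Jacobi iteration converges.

0.655

a₁₂a₂₁/(a₁₁a₂₂) = (5)·(-3) / ((-5)·(7)) = 0.428571
ρ = √|0.428571| = √0.428571 = 0.655
ρ < 1, so Jacobi converges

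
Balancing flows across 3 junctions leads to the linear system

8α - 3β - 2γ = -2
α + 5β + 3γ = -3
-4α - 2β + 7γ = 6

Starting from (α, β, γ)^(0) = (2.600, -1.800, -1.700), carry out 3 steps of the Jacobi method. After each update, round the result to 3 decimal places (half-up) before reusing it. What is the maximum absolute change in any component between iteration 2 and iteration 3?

Iteration 1:
  α = (-2 - (-3)·-1.800 - (-2)·-1.700) / (8) = -1.350
  β = (-3 - (1)·2.600 - (3)·-1.700) / (5) = -0.100
  γ = (6 - (-4)·2.600 - (-2)·-1.800) / (7) = 1.829
Iteration 2:
  α = (-2 - (-3)·-0.100 - (-2)·1.829) / (8) = 0.170
  β = (-3 - (1)·-1.350 - (3)·1.829) / (5) = -1.427
  γ = (6 - (-4)·-1.350 - (-2)·-0.100) / (7) = 0.057
Iteration 3:
  α = (-2 - (-3)·-1.427 - (-2)·0.057) / (8) = -0.771
  β = (-3 - (1)·0.170 - (3)·0.057) / (5) = -0.668
  γ = (6 - (-4)·0.170 - (-2)·-1.427) / (7) = 0.547
Change: (-0.941, 0.759, 0.490) → max |·| = 0.941

0.941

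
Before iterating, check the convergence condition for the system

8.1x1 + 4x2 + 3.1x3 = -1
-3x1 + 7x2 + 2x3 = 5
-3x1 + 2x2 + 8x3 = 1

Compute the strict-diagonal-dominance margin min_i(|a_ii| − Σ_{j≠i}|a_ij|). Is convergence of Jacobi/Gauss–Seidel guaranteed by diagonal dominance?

1

row 1: |8.1| − (4+3.1) = 1
row 2: |7| − (3+2) = 2
row 3: |8| − (3+2) = 3
minimum over rows = 1 → strictly diagonally dominant (convergence guaranteed)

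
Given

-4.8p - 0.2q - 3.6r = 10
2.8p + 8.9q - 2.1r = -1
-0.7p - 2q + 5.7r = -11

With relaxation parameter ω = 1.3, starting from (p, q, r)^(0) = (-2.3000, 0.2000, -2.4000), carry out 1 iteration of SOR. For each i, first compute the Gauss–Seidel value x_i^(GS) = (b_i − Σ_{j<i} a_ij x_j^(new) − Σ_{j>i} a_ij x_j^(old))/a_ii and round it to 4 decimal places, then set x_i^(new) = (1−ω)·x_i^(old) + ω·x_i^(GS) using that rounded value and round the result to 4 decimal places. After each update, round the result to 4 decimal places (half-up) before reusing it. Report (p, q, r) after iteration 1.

Iteration 1:
  p: GS value = (10 - (-0.2)·0.2000 - (-3.6)·-2.4000) / (-4.8) = -0.2917;  p ← (1−ω)·-2.3000 + ω·-0.2917 = 0.3108
  q: GS value = (-1 - (2.8)·0.3108 - (-2.1)·-2.4000) / (8.9) = -0.7764;  q ← (1−ω)·0.2000 + ω·-0.7764 = -1.0693
  r: GS value = (-11 - (-0.7)·0.3108 - (-2)·-1.0693) / (5.7) = -2.2668;  r ← (1−ω)·-2.4000 + ω·-2.2668 = -2.2268

(0.3108, -1.0693, -2.2268)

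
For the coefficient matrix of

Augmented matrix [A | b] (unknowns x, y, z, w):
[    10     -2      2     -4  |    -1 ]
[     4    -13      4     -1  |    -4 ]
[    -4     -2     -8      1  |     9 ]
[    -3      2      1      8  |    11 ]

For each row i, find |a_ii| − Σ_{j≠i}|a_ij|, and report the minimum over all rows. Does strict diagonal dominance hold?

row 1: |10| − (2+2+4) = 2
row 2: |-13| − (4+4+1) = 4
row 3: |-8| − (4+2+1) = 1
row 4: |8| − (3+2+1) = 2
minimum over rows = 1 → strictly diagonally dominant (convergence guaranteed)

1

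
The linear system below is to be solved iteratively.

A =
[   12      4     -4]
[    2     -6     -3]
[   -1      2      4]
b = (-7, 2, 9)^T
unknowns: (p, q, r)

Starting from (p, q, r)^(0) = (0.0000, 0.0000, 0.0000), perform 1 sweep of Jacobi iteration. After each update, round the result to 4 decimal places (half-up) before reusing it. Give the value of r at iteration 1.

2.2500

Iteration 1:
  p = (-7 - (4)·0.0000 - (-4)·0.0000) / (12) = -0.5833
  q = (2 - (2)·0.0000 - (-3)·0.0000) / (-6) = -0.3333
  r = (9 - (-1)·0.0000 - (2)·0.0000) / (4) = 2.2500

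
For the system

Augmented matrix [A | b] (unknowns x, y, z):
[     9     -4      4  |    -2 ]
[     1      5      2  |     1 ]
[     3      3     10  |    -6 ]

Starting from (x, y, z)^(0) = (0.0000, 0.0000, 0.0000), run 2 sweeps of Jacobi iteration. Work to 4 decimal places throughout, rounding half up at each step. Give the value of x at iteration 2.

0.1333

Iteration 1:
  x = (-2 - (-4)·0.0000 - (4)·0.0000) / (9) = -0.2222
  y = (1 - (1)·0.0000 - (2)·0.0000) / (5) = 0.2000
  z = (-6 - (3)·0.0000 - (3)·0.0000) / (10) = -0.6000
Iteration 2:
  x = (-2 - (-4)·0.2000 - (4)·-0.6000) / (9) = 0.1333
  y = (1 - (1)·-0.2222 - (2)·-0.6000) / (5) = 0.4844
  z = (-6 - (3)·-0.2222 - (3)·0.2000) / (10) = -0.5933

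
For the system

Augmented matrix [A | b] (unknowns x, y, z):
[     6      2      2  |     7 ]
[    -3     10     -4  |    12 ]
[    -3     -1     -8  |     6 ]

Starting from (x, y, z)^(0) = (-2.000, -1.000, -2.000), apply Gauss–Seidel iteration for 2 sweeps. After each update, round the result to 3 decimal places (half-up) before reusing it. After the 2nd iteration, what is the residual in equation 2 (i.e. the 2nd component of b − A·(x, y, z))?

Iteration 1:
  x = (7 - (2)·-1.000 - (2)·-2.000) / (6) = 2.167
  y = (12 - (-3)·2.167 - (-4)·-2.000) / (10) = 1.050
  z = (6 - (-3)·2.167 - (-1)·1.050) / (-8) = -1.694
Iteration 2:
  x = (7 - (2)·1.050 - (2)·-1.694) / (6) = 1.381
  y = (12 - (-3)·1.381 - (-4)·-1.694) / (10) = 0.937
  z = (6 - (-3)·1.381 - (-1)·0.937) / (-8) = -1.385
Residual b − A·x = (-0.390, 1.233, 0.000)

1.233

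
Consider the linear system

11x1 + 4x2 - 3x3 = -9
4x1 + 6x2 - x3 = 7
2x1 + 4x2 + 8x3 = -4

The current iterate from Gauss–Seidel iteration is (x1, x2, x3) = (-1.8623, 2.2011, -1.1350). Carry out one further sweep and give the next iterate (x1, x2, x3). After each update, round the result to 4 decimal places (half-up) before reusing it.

One sweep:
  x1 = (-9 - (4)·2.2011 - (-3)·-1.1350) / (11) = -1.9281
  x2 = (7 - (4)·-1.9281 - (-1)·-1.1350) / (6) = 2.2629
  x3 = (-4 - (2)·-1.9281 - (4)·2.2629) / (8) = -1.1494

(-1.9281, 2.2629, -1.1494)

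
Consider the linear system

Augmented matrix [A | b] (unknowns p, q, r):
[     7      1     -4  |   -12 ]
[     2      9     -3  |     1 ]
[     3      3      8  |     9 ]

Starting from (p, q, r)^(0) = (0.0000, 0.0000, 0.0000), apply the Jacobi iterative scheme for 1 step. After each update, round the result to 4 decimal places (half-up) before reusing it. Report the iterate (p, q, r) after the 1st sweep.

Iteration 1:
  p = (-12 - (1)·0.0000 - (-4)·0.0000) / (7) = -1.7143
  q = (1 - (2)·0.0000 - (-3)·0.0000) / (9) = 0.1111
  r = (9 - (3)·0.0000 - (3)·0.0000) / (8) = 1.1250

(-1.7143, 0.1111, 1.1250)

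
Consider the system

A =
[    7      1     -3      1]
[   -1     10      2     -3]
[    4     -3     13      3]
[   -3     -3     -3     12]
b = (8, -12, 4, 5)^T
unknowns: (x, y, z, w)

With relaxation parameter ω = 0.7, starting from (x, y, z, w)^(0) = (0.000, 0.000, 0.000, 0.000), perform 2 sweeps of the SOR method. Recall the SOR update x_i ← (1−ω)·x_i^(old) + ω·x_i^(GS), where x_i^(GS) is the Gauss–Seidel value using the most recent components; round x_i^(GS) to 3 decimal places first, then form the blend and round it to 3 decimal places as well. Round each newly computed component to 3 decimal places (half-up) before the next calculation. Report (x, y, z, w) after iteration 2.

Iteration 1:
  x: GS value = (8 - (1)·0.000 - (-3)·0.000 - (1)·0.000) / (7) = 1.143;  x ← (1−ω)·0.000 + ω·1.143 = 0.800
  y: GS value = (-12 - (-1)·0.800 - (2)·0.000 - (-3)·0.000) / (10) = -1.120;  y ← (1−ω)·0.000 + ω·-1.120 = -0.784
  z: GS value = (4 - (4)·0.800 - (-3)·-0.784 - (3)·0.000) / (13) = -0.119;  z ← (1−ω)·0.000 + ω·-0.119 = -0.083
  w: GS value = (5 - (-3)·0.800 - (-3)·-0.784 - (-3)·-0.083) / (12) = 0.400;  w ← (1−ω)·0.000 + ω·0.400 = 0.280
Iteration 2:
  x: GS value = (8 - (1)·-0.784 - (-3)·-0.083 - (1)·0.280) / (7) = 1.179;  x ← (1−ω)·0.800 + ω·1.179 = 1.065
  y: GS value = (-12 - (-1)·1.065 - (2)·-0.083 - (-3)·0.280) / (10) = -0.993;  y ← (1−ω)·-0.784 + ω·-0.993 = -0.930
  z: GS value = (4 - (4)·1.065 - (-3)·-0.930 - (3)·0.280) / (13) = -0.299;  z ← (1−ω)·-0.083 + ω·-0.299 = -0.234
  w: GS value = (5 - (-3)·1.065 - (-3)·-0.930 - (-3)·-0.234) / (12) = 0.392;  w ← (1−ω)·0.280 + ω·0.392 = 0.358

(1.065, -0.930, -0.234, 0.358)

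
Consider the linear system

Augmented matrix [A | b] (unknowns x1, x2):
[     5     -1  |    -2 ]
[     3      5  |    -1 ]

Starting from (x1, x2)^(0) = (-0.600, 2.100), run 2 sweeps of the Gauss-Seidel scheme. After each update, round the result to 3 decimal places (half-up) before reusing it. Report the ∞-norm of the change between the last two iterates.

Iteration 1:
  x1 = (-2 - (-1)·2.100) / (5) = 0.020
  x2 = (-1 - (3)·0.020) / (5) = -0.212
Iteration 2:
  x1 = (-2 - (-1)·-0.212) / (5) = -0.442
  x2 = (-1 - (3)·-0.442) / (5) = 0.065
Change: (-0.462, 0.277) → max |·| = 0.462

0.462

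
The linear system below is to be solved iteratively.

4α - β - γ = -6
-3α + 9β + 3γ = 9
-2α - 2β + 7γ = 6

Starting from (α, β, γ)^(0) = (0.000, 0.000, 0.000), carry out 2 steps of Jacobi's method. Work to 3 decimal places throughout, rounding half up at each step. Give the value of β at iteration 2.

0.214

Iteration 1:
  α = (-6 - (-1)·0.000 - (-1)·0.000) / (4) = -1.500
  β = (9 - (-3)·0.000 - (3)·0.000) / (9) = 1.000
  γ = (6 - (-2)·0.000 - (-2)·0.000) / (7) = 0.857
Iteration 2:
  α = (-6 - (-1)·1.000 - (-1)·0.857) / (4) = -1.036
  β = (9 - (-3)·-1.500 - (3)·0.857) / (9) = 0.214
  γ = (6 - (-2)·-1.500 - (-2)·1.000) / (7) = 0.714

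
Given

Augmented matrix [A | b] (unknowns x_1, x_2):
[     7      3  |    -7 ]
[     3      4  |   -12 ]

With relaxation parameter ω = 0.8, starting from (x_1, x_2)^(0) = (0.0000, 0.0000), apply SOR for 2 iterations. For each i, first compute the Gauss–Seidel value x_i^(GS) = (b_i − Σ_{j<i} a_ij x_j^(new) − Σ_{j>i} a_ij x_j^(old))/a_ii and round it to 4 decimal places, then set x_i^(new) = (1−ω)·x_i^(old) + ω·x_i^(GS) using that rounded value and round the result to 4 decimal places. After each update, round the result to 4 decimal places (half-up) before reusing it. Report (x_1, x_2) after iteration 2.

Iteration 1:
  x_1: GS value = (-7 - (3)·0.0000) / (7) = -1.0000;  x_1 ← (1−ω)·0.0000 + ω·-1.0000 = -0.8000
  x_2: GS value = (-12 - (3)·-0.8000) / (4) = -2.4000;  x_2 ← (1−ω)·0.0000 + ω·-2.4000 = -1.9200
Iteration 2:
  x_1: GS value = (-7 - (3)·-1.9200) / (7) = -0.1771;  x_1 ← (1−ω)·-0.8000 + ω·-0.1771 = -0.3017
  x_2: GS value = (-12 - (3)·-0.3017) / (4) = -2.7737;  x_2 ← (1−ω)·-1.9200 + ω·-2.7737 = -2.6030

(-0.3017, -2.6030)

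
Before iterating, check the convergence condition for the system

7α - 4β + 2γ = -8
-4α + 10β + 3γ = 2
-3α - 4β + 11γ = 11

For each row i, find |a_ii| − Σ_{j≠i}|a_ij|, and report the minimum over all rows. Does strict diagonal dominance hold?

row 1: |7| − (4+2) = 1
row 2: |10| − (4+3) = 3
row 3: |11| − (3+4) = 4
minimum over rows = 1 → strictly diagonally dominant (convergence guaranteed)

1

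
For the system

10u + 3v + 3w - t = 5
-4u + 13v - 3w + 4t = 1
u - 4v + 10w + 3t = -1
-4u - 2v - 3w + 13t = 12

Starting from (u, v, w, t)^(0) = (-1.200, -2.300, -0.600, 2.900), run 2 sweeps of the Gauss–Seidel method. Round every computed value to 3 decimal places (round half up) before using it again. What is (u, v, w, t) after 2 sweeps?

(1.133, -0.205, -0.614, 1.098)

Iteration 1:
  u = (5 - (3)·-2.300 - (3)·-0.600 - (-1)·2.900) / (10) = 1.660
  v = (1 - (-4)·1.660 - (-3)·-0.600 - (4)·2.900) / (13) = -0.443
  w = (-1 - (1)·1.660 - (-4)·-0.443 - (3)·2.900) / (10) = -1.313
  t = (12 - (-4)·1.660 - (-2)·-0.443 - (-3)·-1.313) / (13) = 1.063
Iteration 2:
  u = (5 - (3)·-0.443 - (3)·-1.313 - (-1)·1.063) / (10) = 1.133
  v = (1 - (-4)·1.133 - (-3)·-1.313 - (4)·1.063) / (13) = -0.205
  w = (-1 - (1)·1.133 - (-4)·-0.205 - (3)·1.063) / (10) = -0.614
  t = (12 - (-4)·1.133 - (-2)·-0.205 - (-3)·-0.614) / (13) = 1.098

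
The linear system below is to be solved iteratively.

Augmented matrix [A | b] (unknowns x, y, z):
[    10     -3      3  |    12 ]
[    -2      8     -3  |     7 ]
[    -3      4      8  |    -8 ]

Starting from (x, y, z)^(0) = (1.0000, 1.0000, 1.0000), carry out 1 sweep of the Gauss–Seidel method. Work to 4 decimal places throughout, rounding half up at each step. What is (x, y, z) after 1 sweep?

Iteration 1:
  x = (12 - (-3)·1.0000 - (3)·1.0000) / (10) = 1.2000
  y = (7 - (-2)·1.2000 - (-3)·1.0000) / (8) = 1.5500
  z = (-8 - (-3)·1.2000 - (4)·1.5500) / (8) = -1.3250

(1.2000, 1.5500, -1.3250)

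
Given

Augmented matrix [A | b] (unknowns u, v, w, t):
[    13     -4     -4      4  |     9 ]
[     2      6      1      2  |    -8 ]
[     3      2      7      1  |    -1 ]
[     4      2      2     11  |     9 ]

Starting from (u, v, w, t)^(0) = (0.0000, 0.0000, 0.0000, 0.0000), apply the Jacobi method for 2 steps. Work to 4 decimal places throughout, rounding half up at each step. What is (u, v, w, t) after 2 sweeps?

Iteration 1:
  u = (9 - (-4)·0.0000 - (-4)·0.0000 - (4)·0.0000) / (13) = 0.6923
  v = (-8 - (2)·0.0000 - (1)·0.0000 - (2)·0.0000) / (6) = -1.3333
  w = (-1 - (3)·0.0000 - (2)·0.0000 - (1)·0.0000) / (7) = -0.1429
  t = (9 - (4)·0.0000 - (2)·0.0000 - (2)·0.0000) / (11) = 0.8182
Iteration 2:
  u = (9 - (-4)·-1.3333 - (-4)·-0.1429 - (4)·0.8182) / (13) = -0.0137
  v = (-8 - (2)·0.6923 - (1)·-0.1429 - (2)·0.8182) / (6) = -1.8130
  w = (-1 - (3)·0.6923 - (2)·-1.3333 - (1)·0.8182) / (7) = -0.1755
  t = (9 - (4)·0.6923 - (2)·-1.3333 - (2)·-0.1429) / (11) = 0.8348

(-0.0137, -1.8130, -0.1755, 0.8348)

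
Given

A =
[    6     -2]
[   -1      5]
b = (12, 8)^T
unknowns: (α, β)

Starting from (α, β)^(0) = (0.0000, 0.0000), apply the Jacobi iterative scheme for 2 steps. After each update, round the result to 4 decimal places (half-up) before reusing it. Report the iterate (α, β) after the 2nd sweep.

Iteration 1:
  α = (12 - (-2)·0.0000) / (6) = 2.0000
  β = (8 - (-1)·0.0000) / (5) = 1.6000
Iteration 2:
  α = (12 - (-2)·1.6000) / (6) = 2.5333
  β = (8 - (-1)·2.0000) / (5) = 2.0000

(2.5333, 2.0000)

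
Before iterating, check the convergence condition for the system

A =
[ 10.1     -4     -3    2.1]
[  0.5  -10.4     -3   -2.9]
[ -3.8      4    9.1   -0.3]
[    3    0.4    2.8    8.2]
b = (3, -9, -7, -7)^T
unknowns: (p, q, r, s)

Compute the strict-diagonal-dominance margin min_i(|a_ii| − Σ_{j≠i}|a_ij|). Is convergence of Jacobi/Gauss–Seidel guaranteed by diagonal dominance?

1

row 1: |10.1| − (4+3+2.1) = 1
row 2: |-10.4| − (0.5+3+2.9) = 4
row 3: |9.1| − (3.8+4+0.3) = 1
row 4: |8.2| − (3+0.4+2.8) = 2
minimum over rows = 1 → strictly diagonally dominant (convergence guaranteed)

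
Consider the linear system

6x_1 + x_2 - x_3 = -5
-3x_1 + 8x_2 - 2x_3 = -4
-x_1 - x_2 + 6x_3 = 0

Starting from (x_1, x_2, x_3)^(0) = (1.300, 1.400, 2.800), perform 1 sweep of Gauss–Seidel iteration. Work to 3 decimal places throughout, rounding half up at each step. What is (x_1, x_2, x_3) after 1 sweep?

(-0.600, -0.025, -0.104)

Iteration 1:
  x_1 = (-5 - (1)·1.400 - (-1)·2.800) / (6) = -0.600
  x_2 = (-4 - (-3)·-0.600 - (-2)·2.800) / (8) = -0.025
  x_3 = (0 - (-1)·-0.600 - (-1)·-0.025) / (6) = -0.104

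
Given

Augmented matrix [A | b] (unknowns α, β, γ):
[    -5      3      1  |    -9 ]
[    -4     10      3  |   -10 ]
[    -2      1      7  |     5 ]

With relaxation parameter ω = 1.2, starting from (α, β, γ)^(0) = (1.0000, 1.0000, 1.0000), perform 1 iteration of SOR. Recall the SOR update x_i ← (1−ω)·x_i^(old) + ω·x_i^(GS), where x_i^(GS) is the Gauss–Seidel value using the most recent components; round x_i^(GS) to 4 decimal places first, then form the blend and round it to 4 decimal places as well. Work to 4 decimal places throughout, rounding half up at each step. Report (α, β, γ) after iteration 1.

Iteration 1:
  α: GS value = (-9 - (3)·1.0000 - (1)·1.0000) / (-5) = 2.6000;  α ← (1−ω)·1.0000 + ω·2.6000 = 2.9200
  β: GS value = (-10 - (-4)·2.9200 - (3)·1.0000) / (10) = -0.1320;  β ← (1−ω)·1.0000 + ω·-0.1320 = -0.3584
  γ: GS value = (5 - (-2)·2.9200 - (1)·-0.3584) / (7) = 1.5998;  γ ← (1−ω)·1.0000 + ω·1.5998 = 1.7198

(2.9200, -0.3584, 1.7198)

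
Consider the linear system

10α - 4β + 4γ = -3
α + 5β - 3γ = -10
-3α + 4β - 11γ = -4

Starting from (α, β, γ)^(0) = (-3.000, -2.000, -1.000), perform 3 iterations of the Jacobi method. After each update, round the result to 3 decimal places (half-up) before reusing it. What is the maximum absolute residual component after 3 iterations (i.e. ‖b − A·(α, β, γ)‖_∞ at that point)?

2.286

Iteration 1:
  α = (-3 - (-4)·-2.000 - (4)·-1.000) / (10) = -0.700
  β = (-10 - (1)·-3.000 - (-3)·-1.000) / (5) = -2.000
  γ = (-4 - (-3)·-3.000 - (4)·-2.000) / (-11) = 0.455
Iteration 2:
  α = (-3 - (-4)·-2.000 - (4)·0.455) / (10) = -1.282
  β = (-10 - (1)·-0.700 - (-3)·0.455) / (5) = -1.587
  γ = (-4 - (-3)·-0.700 - (4)·-2.000) / (-11) = -0.173
Iteration 3:
  α = (-3 - (-4)·-1.587 - (4)·-0.173) / (10) = -0.866
  β = (-10 - (1)·-1.282 - (-3)·-0.173) / (5) = -1.847
  γ = (-4 - (-3)·-1.282 - (4)·-1.587) / (-11) = 0.136
Residual b − A·x = (-2.272, 0.509, 2.286); ∞-norm = 2.286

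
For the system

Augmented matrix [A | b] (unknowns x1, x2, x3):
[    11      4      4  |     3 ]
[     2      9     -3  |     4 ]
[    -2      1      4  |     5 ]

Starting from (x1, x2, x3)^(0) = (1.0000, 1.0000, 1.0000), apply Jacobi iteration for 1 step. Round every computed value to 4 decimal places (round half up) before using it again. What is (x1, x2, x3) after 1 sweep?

Iteration 1:
  x1 = (3 - (4)·1.0000 - (4)·1.0000) / (11) = -0.4545
  x2 = (4 - (2)·1.0000 - (-3)·1.0000) / (9) = 0.5556
  x3 = (5 - (-2)·1.0000 - (1)·1.0000) / (4) = 1.5000

(-0.4545, 0.5556, 1.5000)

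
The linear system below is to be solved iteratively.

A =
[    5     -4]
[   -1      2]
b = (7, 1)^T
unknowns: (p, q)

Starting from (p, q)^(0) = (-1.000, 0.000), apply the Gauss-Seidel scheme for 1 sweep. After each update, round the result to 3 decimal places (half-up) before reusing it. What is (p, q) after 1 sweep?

Iteration 1:
  p = (7 - (-4)·0.000) / (5) = 1.400
  q = (1 - (-1)·1.400) / (2) = 1.200

(1.400, 1.200)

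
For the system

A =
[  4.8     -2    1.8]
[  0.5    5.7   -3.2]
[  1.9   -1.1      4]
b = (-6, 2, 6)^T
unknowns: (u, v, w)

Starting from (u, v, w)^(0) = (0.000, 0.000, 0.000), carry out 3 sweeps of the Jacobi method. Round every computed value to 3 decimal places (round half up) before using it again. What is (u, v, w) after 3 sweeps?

(-1.528, 1.726, 2.650)

Iteration 1:
  u = (-6 - (-2)·0.000 - (1.8)·0.000) / (4.8) = -1.250
  v = (2 - (0.5)·0.000 - (-3.2)·0.000) / (5.7) = 0.351
  w = (6 - (1.9)·0.000 - (-1.1)·0.000) / (4) = 1.500
Iteration 2:
  u = (-6 - (-2)·0.351 - (1.8)·1.500) / (4.8) = -1.666
  v = (2 - (0.5)·-1.250 - (-3.2)·1.500) / (5.7) = 1.303
  w = (6 - (1.9)·-1.250 - (-1.1)·0.351) / (4) = 2.190
Iteration 3:
  u = (-6 - (-2)·1.303 - (1.8)·2.190) / (4.8) = -1.528
  v = (2 - (0.5)·-1.666 - (-3.2)·2.190) / (5.7) = 1.726
  w = (6 - (1.9)·-1.666 - (-1.1)·1.303) / (4) = 2.650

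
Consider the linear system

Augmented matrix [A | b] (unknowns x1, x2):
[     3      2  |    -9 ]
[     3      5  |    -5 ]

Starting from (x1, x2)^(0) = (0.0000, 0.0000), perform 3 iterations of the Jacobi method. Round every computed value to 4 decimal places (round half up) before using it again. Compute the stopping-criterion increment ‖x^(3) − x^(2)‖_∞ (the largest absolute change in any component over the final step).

Iteration 1:
  x1 = (-9 - (2)·0.0000) / (3) = -3.0000
  x2 = (-5 - (3)·0.0000) / (5) = -1.0000
Iteration 2:
  x1 = (-9 - (2)·-1.0000) / (3) = -2.3333
  x2 = (-5 - (3)·-3.0000) / (5) = 0.8000
Iteration 3:
  x1 = (-9 - (2)·0.8000) / (3) = -3.5333
  x2 = (-5 - (3)·-2.3333) / (5) = 0.4000
Change: (-1.2000, -0.4000) → max |·| = 1.2000

1.2000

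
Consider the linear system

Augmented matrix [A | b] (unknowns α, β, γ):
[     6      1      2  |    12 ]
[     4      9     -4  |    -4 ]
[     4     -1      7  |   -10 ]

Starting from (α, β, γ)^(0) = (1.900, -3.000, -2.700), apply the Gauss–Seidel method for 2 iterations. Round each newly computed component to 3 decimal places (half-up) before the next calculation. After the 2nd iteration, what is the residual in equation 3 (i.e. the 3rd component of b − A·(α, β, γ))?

-0.003

Iteration 1:
  α = (12 - (1)·-3.000 - (2)·-2.700) / (6) = 3.400
  β = (-4 - (4)·3.400 - (-4)·-2.700) / (9) = -3.156
  γ = (-10 - (4)·3.400 - (-1)·-3.156) / (7) = -3.822
Iteration 2:
  α = (12 - (1)·-3.156 - (2)·-3.822) / (6) = 3.800
  β = (-4 - (4)·3.800 - (-4)·-3.822) / (9) = -3.832
  γ = (-10 - (4)·3.800 - (-1)·-3.832) / (7) = -4.147
Residual b − A·x = (1.326, -1.300, -0.003)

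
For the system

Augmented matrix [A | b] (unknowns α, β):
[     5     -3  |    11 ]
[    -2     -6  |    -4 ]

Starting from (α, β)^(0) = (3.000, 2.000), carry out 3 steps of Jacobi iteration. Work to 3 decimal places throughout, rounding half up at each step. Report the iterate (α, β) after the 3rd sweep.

Iteration 1:
  α = (11 - (-3)·2.000) / (5) = 3.400
  β = (-4 - (-2)·3.000) / (-6) = -0.333
Iteration 2:
  α = (11 - (-3)·-0.333) / (5) = 2.000
  β = (-4 - (-2)·3.400) / (-6) = -0.467
Iteration 3:
  α = (11 - (-3)·-0.467) / (5) = 1.920
  β = (-4 - (-2)·2.000) / (-6) = 0.000

(1.920, 0.000)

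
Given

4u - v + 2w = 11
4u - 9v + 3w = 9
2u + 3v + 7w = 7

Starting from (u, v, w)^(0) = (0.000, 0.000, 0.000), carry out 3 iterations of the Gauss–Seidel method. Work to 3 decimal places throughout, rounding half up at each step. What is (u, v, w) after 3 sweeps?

(2.763, 0.263, 0.098)

Iteration 1:
  u = (11 - (-1)·0.000 - (2)·0.000) / (4) = 2.750
  v = (9 - (4)·2.750 - (3)·0.000) / (-9) = 0.222
  w = (7 - (2)·2.750 - (3)·0.222) / (7) = 0.119
Iteration 2:
  u = (11 - (-1)·0.222 - (2)·0.119) / (4) = 2.746
  v = (9 - (4)·2.746 - (3)·0.119) / (-9) = 0.260
  w = (7 - (2)·2.746 - (3)·0.260) / (7) = 0.104
Iteration 3:
  u = (11 - (-1)·0.260 - (2)·0.104) / (4) = 2.763
  v = (9 - (4)·2.763 - (3)·0.104) / (-9) = 0.263
  w = (7 - (2)·2.763 - (3)·0.263) / (7) = 0.098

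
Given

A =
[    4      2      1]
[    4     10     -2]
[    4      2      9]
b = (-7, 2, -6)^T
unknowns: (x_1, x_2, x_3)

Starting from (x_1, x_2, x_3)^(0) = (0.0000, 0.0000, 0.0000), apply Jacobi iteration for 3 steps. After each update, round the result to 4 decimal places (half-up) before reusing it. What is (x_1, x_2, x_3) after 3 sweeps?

(-2.1500, 0.8867, -0.0889)

Iteration 1:
  x_1 = (-7 - (2)·0.0000 - (1)·0.0000) / (4) = -1.7500
  x_2 = (2 - (4)·0.0000 - (-2)·0.0000) / (10) = 0.2000
  x_3 = (-6 - (4)·0.0000 - (2)·0.0000) / (9) = -0.6667
Iteration 2:
  x_1 = (-7 - (2)·0.2000 - (1)·-0.6667) / (4) = -1.6833
  x_2 = (2 - (4)·-1.7500 - (-2)·-0.6667) / (10) = 0.7667
  x_3 = (-6 - (4)·-1.7500 - (2)·0.2000) / (9) = 0.0667
Iteration 3:
  x_1 = (-7 - (2)·0.7667 - (1)·0.0667) / (4) = -2.1500
  x_2 = (2 - (4)·-1.6833 - (-2)·0.0667) / (10) = 0.8867
  x_3 = (-6 - (4)·-1.6833 - (2)·0.7667) / (9) = -0.0889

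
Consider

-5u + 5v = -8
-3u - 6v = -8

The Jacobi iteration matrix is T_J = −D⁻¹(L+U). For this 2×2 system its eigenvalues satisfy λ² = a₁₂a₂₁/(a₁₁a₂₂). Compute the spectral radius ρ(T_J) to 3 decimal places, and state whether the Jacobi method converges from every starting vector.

0.707

a₁₂a₂₁/(a₁₁a₂₂) = (5)·(-3) / ((-5)·(-6)) = -0.500000
ρ = √|-0.500000| = √0.500000 = 0.707
ρ < 1, so Jacobi converges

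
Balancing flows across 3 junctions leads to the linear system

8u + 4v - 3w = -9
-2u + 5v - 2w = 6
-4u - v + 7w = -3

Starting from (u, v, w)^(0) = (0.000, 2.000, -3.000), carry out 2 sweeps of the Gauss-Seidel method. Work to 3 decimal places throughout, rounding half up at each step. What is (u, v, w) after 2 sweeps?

(-1.402, -0.349, -1.280)

Iteration 1:
  u = (-9 - (4)·2.000 - (-3)·-3.000) / (8) = -3.250
  v = (6 - (-2)·-3.250 - (-2)·-3.000) / (5) = -1.300
  w = (-3 - (-4)·-3.250 - (-1)·-1.300) / (7) = -2.471
Iteration 2:
  u = (-9 - (4)·-1.300 - (-3)·-2.471) / (8) = -1.402
  v = (6 - (-2)·-1.402 - (-2)·-2.471) / (5) = -0.349
  w = (-3 - (-4)·-1.402 - (-1)·-0.349) / (7) = -1.280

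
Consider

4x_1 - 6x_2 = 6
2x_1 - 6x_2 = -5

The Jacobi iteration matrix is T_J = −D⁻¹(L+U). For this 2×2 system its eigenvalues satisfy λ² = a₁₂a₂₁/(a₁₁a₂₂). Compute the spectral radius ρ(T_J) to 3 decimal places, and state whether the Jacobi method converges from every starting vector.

a₁₂a₂₁/(a₁₁a₂₂) = (-6)·(2) / ((4)·(-6)) = 0.500000
ρ = √|0.500000| = √0.500000 = 0.707
ρ < 1, so Jacobi converges

0.707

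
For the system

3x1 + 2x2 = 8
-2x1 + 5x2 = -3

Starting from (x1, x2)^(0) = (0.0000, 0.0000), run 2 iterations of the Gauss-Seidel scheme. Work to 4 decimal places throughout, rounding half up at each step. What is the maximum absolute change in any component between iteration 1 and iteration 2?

Iteration 1:
  x1 = (8 - (2)·0.0000) / (3) = 2.6667
  x2 = (-3 - (-2)·2.6667) / (5) = 0.4667
Iteration 2:
  x1 = (8 - (2)·0.4667) / (3) = 2.3555
  x2 = (-3 - (-2)·2.3555) / (5) = 0.3422
Change: (-0.3112, -0.1245) → max |·| = 0.3112

0.3112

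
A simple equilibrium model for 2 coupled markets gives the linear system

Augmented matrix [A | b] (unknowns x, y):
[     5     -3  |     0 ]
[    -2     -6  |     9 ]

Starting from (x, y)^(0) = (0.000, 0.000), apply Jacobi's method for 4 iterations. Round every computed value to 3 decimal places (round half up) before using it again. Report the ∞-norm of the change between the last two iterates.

0.180

Iteration 1:
  x = (0 - (-3)·0.000) / (5) = 0.000
  y = (9 - (-2)·0.000) / (-6) = -1.500
Iteration 2:
  x = (0 - (-3)·-1.500) / (5) = -0.900
  y = (9 - (-2)·0.000) / (-6) = -1.500
Iteration 3:
  x = (0 - (-3)·-1.500) / (5) = -0.900
  y = (9 - (-2)·-0.900) / (-6) = -1.200
Iteration 4:
  x = (0 - (-3)·-1.200) / (5) = -0.720
  y = (9 - (-2)·-0.900) / (-6) = -1.200
Change: (0.180, 0.000) → max |·| = 0.180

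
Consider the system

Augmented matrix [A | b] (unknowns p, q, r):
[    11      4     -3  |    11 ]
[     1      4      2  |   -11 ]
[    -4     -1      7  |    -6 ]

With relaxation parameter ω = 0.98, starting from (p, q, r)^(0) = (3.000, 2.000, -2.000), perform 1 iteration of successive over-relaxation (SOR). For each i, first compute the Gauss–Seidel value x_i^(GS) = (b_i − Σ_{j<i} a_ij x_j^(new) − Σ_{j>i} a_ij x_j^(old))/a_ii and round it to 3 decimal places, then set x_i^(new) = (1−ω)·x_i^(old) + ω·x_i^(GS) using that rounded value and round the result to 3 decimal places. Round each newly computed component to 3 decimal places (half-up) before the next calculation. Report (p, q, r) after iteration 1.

(-0.208, -1.624, -1.224)

Iteration 1:
  p: GS value = (11 - (4)·2.000 - (-3)·-2.000) / (11) = -0.273;  p ← (1−ω)·3.000 + ω·-0.273 = -0.208
  q: GS value = (-11 - (1)·-0.208 - (2)·-2.000) / (4) = -1.698;  q ← (1−ω)·2.000 + ω·-1.698 = -1.624
  r: GS value = (-6 - (-4)·-0.208 - (-1)·-1.624) / (7) = -1.208;  r ← (1−ω)·-2.000 + ω·-1.208 = -1.224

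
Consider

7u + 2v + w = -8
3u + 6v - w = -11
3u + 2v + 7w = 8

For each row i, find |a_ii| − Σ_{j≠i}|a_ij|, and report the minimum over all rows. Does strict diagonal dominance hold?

2

row 1: |7| − (2+1) = 4
row 2: |6| − (3+1) = 2
row 3: |7| − (3+2) = 2
minimum over rows = 2 → strictly diagonally dominant (convergence guaranteed)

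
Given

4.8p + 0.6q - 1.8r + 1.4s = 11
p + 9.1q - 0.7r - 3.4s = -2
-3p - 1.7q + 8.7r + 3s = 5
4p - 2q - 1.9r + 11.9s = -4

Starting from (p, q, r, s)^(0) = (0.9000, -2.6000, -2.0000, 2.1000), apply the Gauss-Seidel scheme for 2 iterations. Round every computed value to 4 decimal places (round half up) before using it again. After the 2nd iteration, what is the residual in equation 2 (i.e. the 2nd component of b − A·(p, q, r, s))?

-0.5729

Iteration 1:
  p = (11 - (0.6)·-2.6000 - (-1.8)·-2.0000 - (1.4)·2.1000) / (4.8) = 1.2542
  q = (-2 - (1)·1.2542 - (-0.7)·-2.0000 - (-3.4)·2.1000) / (9.1) = 0.2732
  r = (5 - (-3)·1.2542 - (-1.7)·0.2732 - (3)·2.1000) / (8.7) = 0.3364
  s = (-4 - (4)·1.2542 - (-2)·0.2732 - (-1.9)·0.3364) / (11.9) = -0.6581
Iteration 2:
  p = (11 - (0.6)·0.2732 - (-1.8)·0.3364 - (1.4)·-0.6581) / (4.8) = 2.5756
  q = (-2 - (1)·2.5756 - (-0.7)·0.3364 - (-3.4)·-0.6581) / (9.1) = -0.7228
  r = (5 - (-3)·2.5756 - (-1.7)·-0.7228 - (3)·-0.6581) / (8.7) = 1.5485
  s = (-4 - (4)·2.5756 - (-2)·-0.7228 - (-1.9)·1.5485) / (11.9) = -1.0761
Residual b − A·x = (3.3646, -0.5729, 1.2544, -0.0003)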